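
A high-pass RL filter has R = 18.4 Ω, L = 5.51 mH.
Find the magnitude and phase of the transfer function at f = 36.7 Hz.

Step 1 — Angular frequency: ω = 2π·36.7 = 230.6 rad/s.
Step 2 — Transfer function: H(jω) = jωL/(R + jωL).
Step 3 — Numerator jωL = j·1.271; denominator R + jωL = 18.4 + j1.271.
Step 4 — H = 0.004746 + j0.06872.
Step 5 — Magnitude: |H| = 0.06889 (-23.2 dB); phase: φ = 86.0°.

|H| = 0.06889 (-23.2 dB), φ = 86.0°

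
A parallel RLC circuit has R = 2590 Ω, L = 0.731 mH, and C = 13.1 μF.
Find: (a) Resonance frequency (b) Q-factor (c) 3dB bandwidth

Step 1 — Resonance: ω₀ = 1/√(LC) = 1/√(0.000731·1.31e-05) = 1.022e+04 rad/s.
Step 2 — f₀ = ω₀/(2π) = 1626 Hz.
Step 3 — Parallel Q: Q = R/(ω₀L) = 2590/(1.022e+04·0.000731) = 346.7.
Step 4 — Bandwidth: Δω = ω₀/Q = 29.47 rad/s; BW = Δω/(2π) = 4.691 Hz.

(a) f₀ = 1626 Hz  (b) Q = 346.7  (c) BW = 4.691 Hz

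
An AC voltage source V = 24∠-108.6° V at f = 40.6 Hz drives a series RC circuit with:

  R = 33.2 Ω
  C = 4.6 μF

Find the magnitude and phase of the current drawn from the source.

Step 1 — Angular frequency: ω = 2π·f = 2π·40.6 = 255.1 rad/s.
Step 2 — Component impedances:
  R: Z = R = 33.2 Ω
  C: Z = 1/(jωC) = -j/(ω·C) = 0 - j852.2 Ω
Step 3 — Series combination: Z_total = R + C = 33.2 - j852.2 Ω = 852.8∠-87.8° Ω.
Step 4 — Source phasor: V = 24∠-108.6° V = -7.655 - j22.75 V.
Step 5 — Ohm's law: I = V / Z_total = (-7.655 - j22.75) / (33.2 - j852.2) = 0.0263 - j0.01001 A.
Step 6 — Convert to polar: |I| = 0.02814 A, ∠I = -20.8°.

I = 0.02814∠-20.8° A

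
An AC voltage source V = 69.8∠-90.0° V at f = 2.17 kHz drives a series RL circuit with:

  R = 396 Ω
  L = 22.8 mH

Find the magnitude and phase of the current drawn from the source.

Step 1 — Angular frequency: ω = 2π·f = 2π·2170 = 1.363e+04 rad/s.
Step 2 — Component impedances:
  R: Z = R = 396 Ω
  L: Z = jωL = j·1.363e+04·0.0228 = 0 + j310.9 Ω
Step 3 — Series combination: Z_total = R + L = 396 + j310.9 Ω = 503.4∠38.1° Ω.
Step 4 — Source phasor: V = 69.8∠-90.0° V = 0 - j69.8 V.
Step 5 — Ohm's law: I = V / Z_total = (0 - j69.8) / (396 + j310.9) = -0.08561 - j0.1091 A.
Step 6 — Convert to polar: |I| = 0.1386 A, ∠I = -128.1°.

I = 0.1386∠-128.1° A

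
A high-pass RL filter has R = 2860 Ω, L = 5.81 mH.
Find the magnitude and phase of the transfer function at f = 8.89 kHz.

Step 1 — Angular frequency: ω = 2π·8890 = 5.586e+04 rad/s.
Step 2 — Transfer function: H(jω) = jωL/(R + jωL).
Step 3 — Numerator jωL = j·324.5; denominator R + jωL = 2860 + j324.5.
Step 4 — H = 0.01271 + j0.112.
Step 5 — Magnitude: |H| = 0.1127 (-19.0 dB); phase: φ = 83.5°.

|H| = 0.1127 (-19.0 dB), φ = 83.5°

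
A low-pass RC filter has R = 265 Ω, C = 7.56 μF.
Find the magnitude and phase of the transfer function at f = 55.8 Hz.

Step 1 — Angular frequency: ω = 2π·55.8 = 350.6 rad/s.
Step 2 — Transfer function: H(jω) = 1/(1 + jωRC).
Step 3 — Denominator: 1 + jωRC = 1 + j·350.6·265·7.56e-06 = 1 + j0.7024.
Step 4 — H = 0.6696 - j0.4703.
Step 5 — Magnitude: |H| = 0.8183 (-1.7 dB); phase: φ = -35.1°.

|H| = 0.8183 (-1.7 dB), φ = -35.1°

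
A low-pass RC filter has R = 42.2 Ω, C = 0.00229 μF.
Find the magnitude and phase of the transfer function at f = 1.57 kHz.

Step 1 — Angular frequency: ω = 2π·1570 = 9865 rad/s.
Step 2 — Transfer function: H(jω) = 1/(1 + jωRC).
Step 3 — Denominator: 1 + jωRC = 1 + j·9865·42.2·2.29e-09 = 1 + j0.0009533.
Step 4 — H = 1 - j0.0009533.
Step 5 — Magnitude: |H| = 1 (-0.0 dB); phase: φ = -0.1°.

|H| = 1 (-0.0 dB), φ = -0.1°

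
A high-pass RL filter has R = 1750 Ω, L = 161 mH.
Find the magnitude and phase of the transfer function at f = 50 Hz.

Step 1 — Angular frequency: ω = 2π·50 = 314.2 rad/s.
Step 2 — Transfer function: H(jω) = jωL/(R + jωL).
Step 3 — Numerator jωL = j·50.58; denominator R + jωL = 1750 + j50.58.
Step 4 — H = 0.0008347 + j0.02888.
Step 5 — Magnitude: |H| = 0.02889 (-30.8 dB); phase: φ = 88.3°.

|H| = 0.02889 (-30.8 dB), φ = 88.3°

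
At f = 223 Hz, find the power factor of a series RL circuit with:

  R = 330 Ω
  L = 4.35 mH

Step 1 — Angular frequency: ω = 2π·f = 2π·223 = 1401 rad/s.
Step 2 — Component impedances:
  R: Z = R = 330 Ω
  L: Z = jωL = j·1401·0.00435 = 0 + j6.095 Ω
Step 3 — Series combination: Z_total = R + L = 330 + j6.095 Ω = 330.1∠1.1° Ω.
Step 4 — Power factor: PF = cos(φ) = Re(Z)/|Z| = 330/330.06 = 0.9998.
Step 5 — Type: Im(Z) = 6.095 ⇒ lagging (phase φ = 1.1°).

PF = 0.9998 (lagging, φ = 1.1°)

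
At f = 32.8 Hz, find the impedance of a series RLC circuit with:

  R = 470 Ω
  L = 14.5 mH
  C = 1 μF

Step 1 — Angular frequency: ω = 2π·f = 2π·32.8 = 206.1 rad/s.
Step 2 — Component impedances:
  R: Z = R = 470 Ω
  L: Z = jωL = j·206.1·0.0145 = 0 + j2.988 Ω
  C: Z = 1/(jωC) = -j/(ω·C) = 0 - j4852 Ω
Step 3 — Series combination: Z_total = R + L + C = 470 - j4849 Ω = 4872∠-84.5° Ω.

Z = 470 - j4849 Ω = 4872∠-84.5° Ω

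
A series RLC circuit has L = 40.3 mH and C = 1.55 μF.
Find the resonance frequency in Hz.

Step 1 — Resonance condition Im(Z)=0 gives ω₀ = 1/√(LC).
Step 2 — ω₀ = 1/√(0.0403·1.55e-06) = 4001 rad/s.
Step 3 — f₀ = ω₀/(2π) = 636.8 Hz.

f₀ = 636.8 Hz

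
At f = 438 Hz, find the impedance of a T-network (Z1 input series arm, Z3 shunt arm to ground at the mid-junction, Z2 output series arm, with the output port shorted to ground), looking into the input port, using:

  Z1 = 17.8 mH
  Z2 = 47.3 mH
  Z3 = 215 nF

Step 1 — Angular frequency: ω = 2π·f = 2π·438 = 2752 rad/s.
Step 2 — Component impedances:
  Z1: Z = jωL = j·2752·0.0178 = 0 + j48.99 Ω
  Z2: Z = jωL = j·2752·0.0473 = 0 + j130.2 Ω
  Z3: Z = 1/(jωC) = -j/(ω·C) = 0 - j1690 Ω
Step 3 — With the output port shorted to ground, the output series arm Z2 runs from the junction to ground; the shunt arm Z3 also runs from the junction to ground. They appear in parallel: Z3 || Z2 = 0 + j141 Ω.
Step 4 — Series with input arm Z1: Z_in = Z1 + (Z3 || Z2) = 0 + j190 Ω = 190∠90.0° Ω.

Z = 0 + j190 Ω = 190∠90.0° Ω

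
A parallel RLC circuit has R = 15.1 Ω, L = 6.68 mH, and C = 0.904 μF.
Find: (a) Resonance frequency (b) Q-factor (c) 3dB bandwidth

Step 1 — Resonance: ω₀ = 1/√(LC) = 1/√(0.00668·9.04e-07) = 1.287e+04 rad/s.
Step 2 — f₀ = ω₀/(2π) = 2048 Hz.
Step 3 — Parallel Q: Q = R/(ω₀L) = 15.1/(1.287e+04·0.00668) = 0.1757.
Step 4 — Bandwidth: Δω = ω₀/Q = 7.326e+04 rad/s; BW = Δω/(2π) = 1.166e+04 Hz.

(a) f₀ = 2048 Hz  (b) Q = 0.1757  (c) BW = 1.166e+04 Hz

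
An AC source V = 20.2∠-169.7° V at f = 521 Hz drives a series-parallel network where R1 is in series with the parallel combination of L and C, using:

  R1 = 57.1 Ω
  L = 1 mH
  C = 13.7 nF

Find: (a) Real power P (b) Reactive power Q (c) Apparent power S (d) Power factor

Step 1 — Angular frequency: ω = 2π·f = 2π·521 = 3274 rad/s.
Step 2 — Component impedances:
  R1: Z = R = 57.1 Ω
  L: Z = jωL = j·3274·0.001 = 0 + j3.274 Ω
  C: Z = 1/(jωC) = -j/(ω·C) = 0 - j2.23e+04 Ω
Step 3 — Parallel branch: L || C = 1/(1/L + 1/C) = 0 + j3.274 Ω.
Step 4 — Series with R1: Z_total = R1 + (L || C) = 57.1 + j3.274 Ω = 57.19∠3.3° Ω.
Step 5 — Source phasor: V = 20.2∠-169.7° V = -19.87 - j3.612 V.
Step 6 — Current: I = V / Z = -0.3505 - j0.04315 A = 0.3532∠-173.0° A.
Step 7 — Complex power: S = V·I* = 7.123 + j0.4084 VA.
Step 8 — Real power: P = Re(S) = 7.123 W.
Step 9 — Reactive power: Q = Im(S) = 0.4084 VAR.
Step 10 — Apparent power: |S| = 7.134 VA.
Step 11 — Power factor: PF = P/|S| = 0.9984 (lagging).

(a) P = 7.123 W  (b) Q = 0.4084 VAR  (c) S = 7.134 VA  (d) PF = 0.9984 (lagging)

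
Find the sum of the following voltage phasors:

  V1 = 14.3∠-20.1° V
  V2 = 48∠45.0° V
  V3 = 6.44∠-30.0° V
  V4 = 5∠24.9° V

Step 1 — Convert each phasor to rectangular form:
  V1 = 14.3·(cos(-20.1°) + j·sin(-20.1°)) = 13.43 - j4.914 V
  V2 = 48·(cos(45.0°) + j·sin(45.0°)) = 33.94 + j33.94 V
  V3 = 6.44·(cos(-30.0°) + j·sin(-30.0°)) = 5.577 - j3.22 V
  V4 = 5·(cos(24.9°) + j·sin(24.9°)) = 4.535 + j2.105 V
Step 2 — Sum components: V_total = 57.48 + j27.91 V.
Step 3 — Convert to polar: |V_total| = 63.9 V, ∠V_total = 25.9°.

V_total = 63.9∠25.9° V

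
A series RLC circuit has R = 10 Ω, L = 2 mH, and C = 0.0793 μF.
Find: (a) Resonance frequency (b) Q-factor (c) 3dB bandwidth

Step 1 — Resonance condition Im(Z)=0 gives ω₀ = 1/√(LC).
Step 2 — ω₀ = 1/√(0.002·7.93e-08) = 7.941e+04 rad/s.
Step 3 — f₀ = ω₀/(2π) = 1.264e+04 Hz.
Step 4 — Series Q: Q = ω₀L/R = 7.941e+04·0.002/10 = 15.88.
Step 5 — 3dB bandwidth: Δω = ω₀/Q = 5000 rad/s; BW = Δω/(2π) = 795.8 Hz.

(a) f₀ = 1.264e+04 Hz  (b) Q = 15.88  (c) BW = 795.8 Hz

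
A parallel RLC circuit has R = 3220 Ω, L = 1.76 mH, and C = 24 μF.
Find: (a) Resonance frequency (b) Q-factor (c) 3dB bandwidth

Step 1 — Resonance: ω₀ = 1/√(LC) = 1/√(0.00176·2.4e-05) = 4866 rad/s.
Step 2 — f₀ = ω₀/(2π) = 774.4 Hz.
Step 3 — Parallel Q: Q = R/(ω₀L) = 3220/(4866·0.00176) = 376.
Step 4 — Bandwidth: Δω = ω₀/Q = 12.94 rad/s; BW = Δω/(2π) = 2.059 Hz.

(a) f₀ = 774.4 Hz  (b) Q = 376  (c) BW = 2.059 Hz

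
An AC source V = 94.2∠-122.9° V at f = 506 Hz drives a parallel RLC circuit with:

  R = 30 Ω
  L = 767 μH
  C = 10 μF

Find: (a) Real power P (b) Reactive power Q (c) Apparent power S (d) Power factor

Step 1 — Angular frequency: ω = 2π·f = 2π·506 = 3179 rad/s.
Step 2 — Component impedances:
  R: Z = R = 30 Ω
  L: Z = jωL = j·3179·0.000767 = 0 + j2.439 Ω
  C: Z = 1/(jωC) = -j/(ω·C) = 0 - j31.45 Ω
Step 3 — Parallel combination: 1/Z_total = 1/R + 1/L + 1/C; Z_total = 0.2311 + j2.623 Ω = 2.633∠85.0° Ω.
Step 4 — Source phasor: V = 94.2∠-122.9° V = -51.17 - j79.09 V.
Step 5 — Current: I = V / Z = -31.63 + j16.72 A = 35.77∠152.1° A.
Step 6 — Complex power: S = V·I* = 295.8 + j3357 VA.
Step 7 — Real power: P = Re(S) = 295.8 W.
Step 8 — Reactive power: Q = Im(S) = 3357 VAR.
Step 9 — Apparent power: |S| = 3370 VA.
Step 10 — Power factor: PF = P/|S| = 0.08778 (lagging).

(a) P = 295.8 W  (b) Q = 3357 VAR  (c) S = 3370 VA  (d) PF = 0.08778 (lagging)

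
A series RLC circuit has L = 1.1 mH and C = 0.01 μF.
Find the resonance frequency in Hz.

Step 1 — Resonance condition Im(Z)=0 gives ω₀ = 1/√(LC).
Step 2 — ω₀ = 1/√(0.0011·1e-08) = 3.015e+05 rad/s.
Step 3 — f₀ = ω₀/(2π) = 4.799e+04 Hz.

f₀ = 4.799e+04 Hz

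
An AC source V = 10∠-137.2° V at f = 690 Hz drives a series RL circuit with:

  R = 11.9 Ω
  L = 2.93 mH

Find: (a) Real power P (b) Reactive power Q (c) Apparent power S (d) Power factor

Step 1 — Angular frequency: ω = 2π·f = 2π·690 = 4335 rad/s.
Step 2 — Component impedances:
  R: Z = R = 11.9 Ω
  L: Z = jωL = j·4335·0.00293 = 0 + j12.7 Ω
Step 3 — Series combination: Z_total = R + L = 11.9 + j12.7 Ω = 17.41∠46.9° Ω.
Step 4 — Source phasor: V = 10∠-137.2° V = -7.337 - j6.794 V.
Step 5 — Current: I = V / Z = -0.5731 + j0.04076 A = 0.5745∠175.9° A.
Step 6 — Complex power: S = V·I* = 3.928 + j4.193 VA.
Step 7 — Real power: P = Re(S) = 3.928 W.
Step 8 — Reactive power: Q = Im(S) = 4.193 VAR.
Step 9 — Apparent power: |S| = 5.745 VA.
Step 10 — Power factor: PF = P/|S| = 0.6837 (lagging).

(a) P = 3.928 W  (b) Q = 4.193 VAR  (c) S = 5.745 VA  (d) PF = 0.6837 (lagging)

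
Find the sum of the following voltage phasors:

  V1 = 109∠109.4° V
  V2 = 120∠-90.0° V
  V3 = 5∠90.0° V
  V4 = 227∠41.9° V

Step 1 — Convert each phasor to rectangular form:
  V1 = 109·(cos(109.4°) + j·sin(109.4°)) = -36.21 + j102.8 V
  V2 = 120·(cos(-90.0°) + j·sin(-90.0°)) = 0 - j120 V
  V3 = 5·(cos(90.0°) + j·sin(90.0°)) = 0 + j5 V
  V4 = 227·(cos(41.9°) + j·sin(41.9°)) = 169 + j151.6 V
Step 2 — Sum components: V_total = 132.8 + j139.4 V.
Step 3 — Convert to polar: |V_total| = 192.5 V, ∠V_total = 46.4°.

V_total = 192.5∠46.4° V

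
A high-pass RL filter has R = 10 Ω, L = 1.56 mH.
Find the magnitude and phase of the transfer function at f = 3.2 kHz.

Step 1 — Angular frequency: ω = 2π·3200 = 2.011e+04 rad/s.
Step 2 — Transfer function: H(jω) = jωL/(R + jωL).
Step 3 — Numerator jωL = j·31.37; denominator R + jωL = 10 + j31.37.
Step 4 — H = 0.9077 + j0.2894.
Step 5 — Magnitude: |H| = 0.9527 (-0.4 dB); phase: φ = 17.7°.

|H| = 0.9527 (-0.4 dB), φ = 17.7°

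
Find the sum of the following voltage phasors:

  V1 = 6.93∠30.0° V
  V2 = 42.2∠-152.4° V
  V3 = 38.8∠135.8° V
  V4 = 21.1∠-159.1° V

Step 1 — Convert each phasor to rectangular form:
  V1 = 6.93·(cos(30.0°) + j·sin(30.0°)) = 6.002 + j3.465 V
  V2 = 42.2·(cos(-152.4°) + j·sin(-152.4°)) = -37.4 - j19.55 V
  V3 = 38.8·(cos(135.8°) + j·sin(135.8°)) = -27.82 + j27.05 V
  V4 = 21.1·(cos(-159.1°) + j·sin(-159.1°)) = -19.71 - j7.527 V
Step 2 — Sum components: V_total = -78.92 + j3.437 V.
Step 3 — Convert to polar: |V_total| = 79 V, ∠V_total = 177.5°.

V_total = 79∠177.5° V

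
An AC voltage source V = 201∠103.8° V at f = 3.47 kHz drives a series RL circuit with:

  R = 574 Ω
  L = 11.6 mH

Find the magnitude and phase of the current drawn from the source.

Step 1 — Angular frequency: ω = 2π·f = 2π·3470 = 2.18e+04 rad/s.
Step 2 — Component impedances:
  R: Z = R = 574 Ω
  L: Z = jωL = j·2.18e+04·0.0116 = 0 + j252.9 Ω
Step 3 — Series combination: Z_total = R + L = 574 + j252.9 Ω = 627.2∠23.8° Ω.
Step 4 — Source phasor: V = 201∠103.8° V = -47.95 + j195.2 V.
Step 5 — Ohm's law: I = V / Z_total = (-47.95 + j195.2) / (574 + j252.9) = 0.05553 + j0.3156 A.
Step 6 — Convert to polar: |I| = 0.3204 A, ∠I = 80.0°.

I = 0.3204∠80.0° A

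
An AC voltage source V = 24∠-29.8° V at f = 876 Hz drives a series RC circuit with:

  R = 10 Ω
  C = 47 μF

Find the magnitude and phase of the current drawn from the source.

Step 1 — Angular frequency: ω = 2π·f = 2π·876 = 5504 rad/s.
Step 2 — Component impedances:
  R: Z = R = 10 Ω
  C: Z = 1/(jωC) = -j/(ω·C) = 0 - j3.866 Ω
Step 3 — Series combination: Z_total = R + C = 10 - j3.866 Ω = 10.72∠-21.1° Ω.
Step 4 — Source phasor: V = 24∠-29.8° V = 20.83 - j11.93 V.
Step 5 — Ohm's law: I = V / Z_total = (20.83 - j11.93) / (10 - j3.866) = 2.213 - j0.3373 A.
Step 6 — Convert to polar: |I| = 2.239 A, ∠I = -8.7°.

I = 2.239∠-8.7° A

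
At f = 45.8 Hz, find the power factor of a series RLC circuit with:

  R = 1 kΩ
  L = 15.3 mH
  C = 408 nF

Step 1 — Angular frequency: ω = 2π·f = 2π·45.8 = 287.8 rad/s.
Step 2 — Component impedances:
  R: Z = R = 1000 Ω
  L: Z = jωL = j·287.8·0.0153 = 0 + j4.403 Ω
  C: Z = 1/(jωC) = -j/(ω·C) = 0 - j8517 Ω
Step 3 — Series combination: Z_total = R + L + C = 1000 - j8513 Ω = 8571∠-83.3° Ω.
Step 4 — Power factor: PF = cos(φ) = Re(Z)/|Z| = 1000/8571 = 0.1167.
Step 5 — Type: Im(Z) = -8513 ⇒ leading (phase φ = -83.3°).

PF = 0.1167 (leading, φ = -83.3°)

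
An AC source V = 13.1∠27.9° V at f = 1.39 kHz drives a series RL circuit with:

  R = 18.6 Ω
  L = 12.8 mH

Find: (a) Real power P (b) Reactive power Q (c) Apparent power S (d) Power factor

Step 1 — Angular frequency: ω = 2π·f = 2π·1390 = 8734 rad/s.
Step 2 — Component impedances:
  R: Z = R = 18.6 Ω
  L: Z = jωL = j·8734·0.0128 = 0 + j111.8 Ω
Step 3 — Series combination: Z_total = R + L = 18.6 + j111.8 Ω = 113.3∠80.6° Ω.
Step 4 — Source phasor: V = 13.1∠27.9° V = 11.58 + j6.13 V.
Step 5 — Current: I = V / Z = 0.07012 - j0.0919 A = 0.1156∠-52.7° A.
Step 6 — Complex power: S = V·I* = 0.2485 + j1.494 VA.
Step 7 — Real power: P = Re(S) = 0.2485 W.
Step 8 — Reactive power: Q = Im(S) = 1.494 VAR.
Step 9 — Apparent power: |S| = 1.514 VA.
Step 10 — Power factor: PF = P/|S| = 0.1641 (lagging).

(a) P = 0.2485 W  (b) Q = 1.494 VAR  (c) S = 1.514 VA  (d) PF = 0.1641 (lagging)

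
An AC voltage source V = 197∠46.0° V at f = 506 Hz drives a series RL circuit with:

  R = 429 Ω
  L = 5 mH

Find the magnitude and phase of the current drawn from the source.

Step 1 — Angular frequency: ω = 2π·f = 2π·506 = 3179 rad/s.
Step 2 — Component impedances:
  R: Z = R = 429 Ω
  L: Z = jωL = j·3179·0.005 = 0 + j15.9 Ω
Step 3 — Series combination: Z_total = R + L = 429 + j15.9 Ω = 429.3∠2.1° Ω.
Step 4 — Source phasor: V = 197∠46.0° V = 136.8 + j141.7 V.
Step 5 — Ohm's law: I = V / Z_total = (136.8 + j141.7) / (429 + j15.9) = 0.3308 + j0.3181 A.
Step 6 — Convert to polar: |I| = 0.4589 A, ∠I = 43.9°.

I = 0.4589∠43.9° A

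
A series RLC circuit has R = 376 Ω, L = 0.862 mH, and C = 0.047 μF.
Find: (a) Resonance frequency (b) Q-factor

Step 1 — Resonance condition Im(Z)=0 gives ω₀ = 1/√(LC).
Step 2 — ω₀ = 1/√(0.000862·4.7e-08) = 1.571e+05 rad/s.
Step 3 — f₀ = ω₀/(2π) = 2.5e+04 Hz.
Step 4 — Series Q: Q = ω₀L/R = 1.571e+05·0.000862/376 = 0.3602.

(a) f₀ = 2.5e+04 Hz  (b) Q = 0.3602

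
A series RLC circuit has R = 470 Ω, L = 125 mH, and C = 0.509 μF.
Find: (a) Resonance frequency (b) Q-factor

Step 1 — Resonance condition Im(Z)=0 gives ω₀ = 1/√(LC).
Step 2 — ω₀ = 1/√(0.125·5.09e-07) = 3964 rad/s.
Step 3 — f₀ = ω₀/(2π) = 631 Hz.
Step 4 — Series Q: Q = ω₀L/R = 3964·0.125/470 = 1.054.

(a) f₀ = 631 Hz  (b) Q = 1.054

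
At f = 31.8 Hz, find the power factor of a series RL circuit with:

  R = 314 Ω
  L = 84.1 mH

Step 1 — Angular frequency: ω = 2π·f = 2π·31.8 = 199.8 rad/s.
Step 2 — Component impedances:
  R: Z = R = 314 Ω
  L: Z = jωL = j·199.8·0.0841 = 0 + j16.8 Ω
Step 3 — Series combination: Z_total = R + L = 314 + j16.8 Ω = 314.4∠3.1° Ω.
Step 4 — Power factor: PF = cos(φ) = Re(Z)/|Z| = 314/314.45 = 0.9986.
Step 5 — Type: Im(Z) = 16.8 ⇒ lagging (phase φ = 3.1°).

PF = 0.9986 (lagging, φ = 3.1°)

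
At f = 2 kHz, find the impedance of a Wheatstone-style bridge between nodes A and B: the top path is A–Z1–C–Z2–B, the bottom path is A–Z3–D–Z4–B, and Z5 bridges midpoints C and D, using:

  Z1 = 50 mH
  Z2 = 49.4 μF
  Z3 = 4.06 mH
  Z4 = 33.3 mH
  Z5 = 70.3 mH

Step 1 — Angular frequency: ω = 2π·f = 2π·2000 = 1.257e+04 rad/s.
Step 2 — Component impedances:
  Z1: Z = jωL = j·1.257e+04·0.05 = 0 + j628.3 Ω
  Z2: Z = 1/(jωC) = -j/(ω·C) = 0 - j1.611 Ω
  Z3: Z = jωL = j·1.257e+04·0.00406 = 0 + j51.02 Ω
  Z4: Z = jωL = j·1.257e+04·0.0333 = 0 + j418.5 Ω
  Z5: Z = jωL = j·1.257e+04·0.0703 = 0 + j883.4 Ω
Step 3 — Bridge requires nodal analysis (the Z5 bridge couples midpoints C and D, so the two paths cannot be reduced to a simple series/parallel combination). Setting node B to ground and injecting 1 A at node A, the 3-node admittance system at A, C, D solves to V_A = Z_AB = 0 + j218 Ω = 218∠90.0° Ω.

Z = 0 + j218 Ω = 218∠90.0° Ω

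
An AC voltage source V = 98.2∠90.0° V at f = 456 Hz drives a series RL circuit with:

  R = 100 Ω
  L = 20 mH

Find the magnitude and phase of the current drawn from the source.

Step 1 — Angular frequency: ω = 2π·f = 2π·456 = 2865 rad/s.
Step 2 — Component impedances:
  R: Z = R = 100 Ω
  L: Z = jωL = j·2865·0.02 = 0 + j57.3 Ω
Step 3 — Series combination: Z_total = R + L = 100 + j57.3 Ω = 115.3∠29.8° Ω.
Step 4 — Source phasor: V = 98.2∠90.0° V = 0 + j98.2 V.
Step 5 — Ohm's law: I = V / Z_total = (0 + j98.2) / (100 + j57.3) = 0.4236 + j0.7393 A.
Step 6 — Convert to polar: |I| = 0.852 A, ∠I = 60.2°.

I = 0.852∠60.2° A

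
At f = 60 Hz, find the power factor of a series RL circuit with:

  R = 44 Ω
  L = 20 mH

Step 1 — Angular frequency: ω = 2π·f = 2π·60 = 377 rad/s.
Step 2 — Component impedances:
  R: Z = R = 44 Ω
  L: Z = jωL = j·377·0.02 = 0 + j7.54 Ω
Step 3 — Series combination: Z_total = R + L = 44 + j7.54 Ω = 44.64∠9.7° Ω.
Step 4 — Power factor: PF = cos(φ) = Re(Z)/|Z| = 44/44.641 = 0.9856.
Step 5 — Type: Im(Z) = 7.54 ⇒ lagging (phase φ = 9.7°).

PF = 0.9856 (lagging, φ = 9.7°)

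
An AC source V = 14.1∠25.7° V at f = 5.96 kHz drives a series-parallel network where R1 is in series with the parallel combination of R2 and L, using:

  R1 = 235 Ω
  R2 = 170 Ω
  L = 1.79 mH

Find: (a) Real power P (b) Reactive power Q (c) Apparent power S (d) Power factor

Step 1 — Angular frequency: ω = 2π·f = 2π·5960 = 3.745e+04 rad/s.
Step 2 — Component impedances:
  R1: Z = R = 235 Ω
  R2: Z = R = 170 Ω
  L: Z = jωL = j·3.745e+04·0.00179 = 0 + j67.03 Ω
Step 3 — Parallel branch: R2 || L = 1/(1/R2 + 1/L) = 22.87 + j58.01 Ω.
Step 4 — Series with R1: Z_total = R1 + (R2 || L) = 257.9 + j58.01 Ω = 264.3∠12.7° Ω.
Step 5 — Source phasor: V = 14.1∠25.7° V = 12.71 + j6.115 V.
Step 6 — Current: I = V / Z = 0.05197 + j0.01202 A = 0.05334∠13.0° A.
Step 7 — Complex power: S = V·I* = 0.7338 + j0.1651 VA.
Step 8 — Real power: P = Re(S) = 0.7338 W.
Step 9 — Reactive power: Q = Im(S) = 0.1651 VAR.
Step 10 — Apparent power: |S| = 0.7522 VA.
Step 11 — Power factor: PF = P/|S| = 0.9756 (lagging).

(a) P = 0.7338 W  (b) Q = 0.1651 VAR  (c) S = 0.7522 VA  (d) PF = 0.9756 (lagging)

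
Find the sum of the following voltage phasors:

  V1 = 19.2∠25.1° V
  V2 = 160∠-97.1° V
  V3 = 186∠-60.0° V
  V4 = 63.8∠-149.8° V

Step 1 — Convert each phasor to rectangular form:
  V1 = 19.2·(cos(25.1°) + j·sin(25.1°)) = 17.39 + j8.145 V
  V2 = 160·(cos(-97.1°) + j·sin(-97.1°)) = -19.78 - j158.8 V
  V3 = 186·(cos(-60.0°) + j·sin(-60.0°)) = 93 - j161.1 V
  V4 = 63.8·(cos(-149.8°) + j·sin(-149.8°)) = -55.14 - j32.09 V
Step 2 — Sum components: V_total = 35.47 - j343.8 V.
Step 3 — Convert to polar: |V_total| = 345.6 V, ∠V_total = -84.1°.

V_total = 345.6∠-84.1° V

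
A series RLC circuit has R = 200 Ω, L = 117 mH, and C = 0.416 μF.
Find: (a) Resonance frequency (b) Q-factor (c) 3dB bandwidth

Step 1 — Resonance: ω₀ = 1/√(LC) = 1/√(0.117·4.16e-07) = 4533 rad/s.
Step 2 — f₀ = ω₀/(2π) = 721.4 Hz.
Step 3 — Series Q: Q = ω₀L/R = 4533·0.117/200 = 2.652.
Step 4 — Bandwidth: Δω = ω₀/Q = 1709 rad/s; BW = Δω/(2π) = 272.1 Hz.

(a) f₀ = 721.4 Hz  (b) Q = 2.652  (c) BW = 272.1 Hz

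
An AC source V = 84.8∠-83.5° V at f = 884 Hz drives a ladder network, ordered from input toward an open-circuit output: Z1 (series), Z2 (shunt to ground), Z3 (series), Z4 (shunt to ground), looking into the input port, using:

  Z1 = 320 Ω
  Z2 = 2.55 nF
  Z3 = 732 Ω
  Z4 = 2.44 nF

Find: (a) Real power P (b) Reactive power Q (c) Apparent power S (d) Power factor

Step 1 — Angular frequency: ω = 2π·f = 2π·884 = 5554 rad/s.
Step 2 — Component impedances:
  Z1: Z = R = 320 Ω
  Z2: Z = 1/(jωC) = -j/(ω·C) = 0 - j7.06e+04 Ω
  Z3: Z = R = 732 Ω
  Z4: Z = 1/(jωC) = -j/(ω·C) = 0 - j7.379e+04 Ω
Step 3 — Ladder network (open output): work backward from the far end, alternating series and parallel combinations. Z_in = 495 - j3.608e+04 Ω = 3.608e+04∠-89.2° Ω.
Step 4 — Source phasor: V = 84.8∠-83.5° V = 9.6 - j84.25 V.
Step 5 — Current: I = V / Z = 0.002338 + j0.000234 A = 0.00235∠5.7° A.
Step 6 — Complex power: S = V·I* = 0.002734 - j0.1993 VA.
Step 7 — Real power: P = Re(S) = 0.002734 W.
Step 8 — Reactive power: Q = Im(S) = -0.1993 VAR.
Step 9 — Apparent power: |S| = 0.1993 VA.
Step 10 — Power factor: PF = P/|S| = 0.01372 (leading).

(a) P = 0.002734 W  (b) Q = -0.1993 VAR  (c) S = 0.1993 VA  (d) PF = 0.01372 (leading)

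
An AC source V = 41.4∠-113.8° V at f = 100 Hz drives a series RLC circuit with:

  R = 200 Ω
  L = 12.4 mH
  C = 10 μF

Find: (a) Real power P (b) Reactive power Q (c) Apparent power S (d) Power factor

Step 1 — Angular frequency: ω = 2π·f = 2π·100 = 628.3 rad/s.
Step 2 — Component impedances:
  R: Z = R = 200 Ω
  L: Z = jωL = j·628.3·0.0124 = 0 + j7.791 Ω
  C: Z = 1/(jωC) = -j/(ω·C) = 0 - j159.2 Ω
Step 3 — Series combination: Z_total = R + L + C = 200 - j151.4 Ω = 250.8∠-37.1° Ω.
Step 4 — Source phasor: V = 41.4∠-113.8° V = -16.71 - j37.88 V.
Step 5 — Current: I = V / Z = 0.03803 - j0.1606 A = 0.1651∠-76.7° A.
Step 6 — Complex power: S = V·I* = 5.449 - j4.124 VA.
Step 7 — Real power: P = Re(S) = 5.449 W.
Step 8 — Reactive power: Q = Im(S) = -4.124 VAR.
Step 9 — Apparent power: |S| = 6.833 VA.
Step 10 — Power factor: PF = P/|S| = 0.7974 (leading).

(a) P = 5.449 W  (b) Q = -4.124 VAR  (c) S = 6.833 VA  (d) PF = 0.7974 (leading)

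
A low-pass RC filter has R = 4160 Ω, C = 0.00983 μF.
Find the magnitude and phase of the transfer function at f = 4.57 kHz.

Step 1 — Angular frequency: ω = 2π·4570 = 2.871e+04 rad/s.
Step 2 — Transfer function: H(jω) = 1/(1 + jωRC).
Step 3 — Denominator: 1 + jωRC = 1 + j·2.871e+04·4160·9.83e-09 = 1 + j1.174.
Step 4 — H = 0.4204 - j0.4936.
Step 5 — Magnitude: |H| = 0.6484 (-3.8 dB); phase: φ = -49.6°.

|H| = 0.6484 (-3.8 dB), φ = -49.6°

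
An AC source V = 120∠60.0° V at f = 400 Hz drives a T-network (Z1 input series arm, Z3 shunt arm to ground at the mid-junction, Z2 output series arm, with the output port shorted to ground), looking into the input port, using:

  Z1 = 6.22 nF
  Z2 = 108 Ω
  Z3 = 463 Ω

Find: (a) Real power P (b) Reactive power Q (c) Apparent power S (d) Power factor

Step 1 — Angular frequency: ω = 2π·f = 2π·400 = 2513 rad/s.
Step 2 — Component impedances:
  Z1: Z = 1/(jωC) = -j/(ω·C) = 0 - j6.397e+04 Ω
  Z2: Z = R = 108 Ω
  Z3: Z = R = 463 Ω
Step 3 — With the output port shorted to ground, the output series arm Z2 runs from the junction to ground; the shunt arm Z3 also runs from the junction to ground. They appear in parallel: Z3 || Z2 = 87.57 Ω.
Step 4 — Series with input arm Z1: Z_in = Z1 + (Z3 || Z2) = 87.57 - j6.397e+04 Ω = 6.397e+04∠-89.9° Ω.
Step 5 — Source phasor: V = 120∠60.0° V = 60 + j103.9 V.
Step 6 — Current: I = V / Z = -0.001623 + j0.0009402 A = 0.001876∠149.9° A.
Step 7 — Complex power: S = V·I* = 0.0003082 - j0.2251 VA.
Step 8 — Real power: P = Re(S) = 0.0003082 W.
Step 9 — Reactive power: Q = Im(S) = -0.2251 VAR.
Step 10 — Apparent power: |S| = 0.2251 VA.
Step 11 — Power factor: PF = P/|S| = 0.001369 (leading).

(a) P = 0.0003082 W  (b) Q = -0.2251 VAR  (c) S = 0.2251 VA  (d) PF = 0.001369 (leading)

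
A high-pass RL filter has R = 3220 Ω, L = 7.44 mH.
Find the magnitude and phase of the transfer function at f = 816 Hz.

Step 1 — Angular frequency: ω = 2π·816 = 5127 rad/s.
Step 2 — Transfer function: H(jω) = jωL/(R + jωL).
Step 3 — Numerator jωL = j·38.15; denominator R + jωL = 3220 + j38.15.
Step 4 — H = 0.0001403 + j0.01184.
Step 5 — Magnitude: |H| = 0.01185 (-38.5 dB); phase: φ = 89.3°.

|H| = 0.01185 (-38.5 dB), φ = 89.3°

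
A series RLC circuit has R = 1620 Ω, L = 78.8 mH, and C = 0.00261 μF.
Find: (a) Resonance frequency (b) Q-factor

Step 1 — Resonance condition Im(Z)=0 gives ω₀ = 1/√(LC).
Step 2 — ω₀ = 1/√(0.0788·2.61e-09) = 6.973e+04 rad/s.
Step 3 — f₀ = ω₀/(2π) = 1.11e+04 Hz.
Step 4 — Series Q: Q = ω₀L/R = 6.973e+04·0.0788/1620 = 3.392.

(a) f₀ = 1.11e+04 Hz  (b) Q = 3.392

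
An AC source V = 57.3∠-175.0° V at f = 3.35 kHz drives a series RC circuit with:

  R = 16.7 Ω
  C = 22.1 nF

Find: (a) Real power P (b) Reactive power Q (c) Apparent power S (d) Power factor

Step 1 — Angular frequency: ω = 2π·f = 2π·3350 = 2.105e+04 rad/s.
Step 2 — Component impedances:
  R: Z = R = 16.7 Ω
  C: Z = 1/(jωC) = -j/(ω·C) = 0 - j2150 Ω
Step 3 — Series combination: Z_total = R + C = 16.7 - j2150 Ω = 2150∠-89.6° Ω.
Step 4 — Source phasor: V = 57.3∠-175.0° V = -57.08 - j4.994 V.
Step 5 — Current: I = V / Z = 0.002117 - j0.02657 A = 0.02665∠-85.4° A.
Step 6 — Complex power: S = V·I* = 0.01186 - j1.527 VA.
Step 7 — Real power: P = Re(S) = 0.01186 W.
Step 8 — Reactive power: Q = Im(S) = -1.527 VAR.
Step 9 — Apparent power: |S| = 1.527 VA.
Step 10 — Power factor: PF = P/|S| = 0.007768 (leading).

(a) P = 0.01186 W  (b) Q = -1.527 VAR  (c) S = 1.527 VA  (d) PF = 0.007768 (leading)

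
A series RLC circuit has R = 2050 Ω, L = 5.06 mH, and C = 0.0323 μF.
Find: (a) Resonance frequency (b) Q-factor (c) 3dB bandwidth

Step 1 — Resonance: ω₀ = 1/√(LC) = 1/√(0.00506·3.23e-08) = 7.822e+04 rad/s.
Step 2 — f₀ = ω₀/(2π) = 1.245e+04 Hz.
Step 3 — Series Q: Q = ω₀L/R = 7.822e+04·0.00506/2050 = 0.1931.
Step 4 — Bandwidth: Δω = ω₀/Q = 4.051e+05 rad/s; BW = Δω/(2π) = 6.448e+04 Hz.

(a) f₀ = 1.245e+04 Hz  (b) Q = 0.1931  (c) BW = 6.448e+04 Hz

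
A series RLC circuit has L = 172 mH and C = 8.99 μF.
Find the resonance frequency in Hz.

Step 1 — Resonance condition Im(Z)=0 gives ω₀ = 1/√(LC).
Step 2 — ω₀ = 1/√(0.172·8.99e-06) = 804.2 rad/s.
Step 3 — f₀ = ω₀/(2π) = 128 Hz.

f₀ = 128 Hz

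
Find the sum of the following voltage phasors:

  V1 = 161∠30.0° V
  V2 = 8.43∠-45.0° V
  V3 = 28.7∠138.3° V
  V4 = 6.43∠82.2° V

Step 1 — Convert each phasor to rectangular form:
  V1 = 161·(cos(30.0°) + j·sin(30.0°)) = 139.4 + j80.5 V
  V2 = 8.43·(cos(-45.0°) + j·sin(-45.0°)) = 5.961 - j5.961 V
  V3 = 28.7·(cos(138.3°) + j·sin(138.3°)) = -21.43 + j19.09 V
  V4 = 6.43·(cos(82.2°) + j·sin(82.2°)) = 0.8727 + j6.371 V
Step 2 — Sum components: V_total = 124.8 + j100 V.
Step 3 — Convert to polar: |V_total| = 160 V, ∠V_total = 38.7°.

V_total = 160∠38.7° V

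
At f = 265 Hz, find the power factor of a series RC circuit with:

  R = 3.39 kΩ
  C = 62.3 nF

Step 1 — Angular frequency: ω = 2π·f = 2π·265 = 1665 rad/s.
Step 2 — Component impedances:
  R: Z = R = 3390 Ω
  C: Z = 1/(jωC) = -j/(ω·C) = 0 - j9640 Ω
Step 3 — Series combination: Z_total = R + C = 3390 - j9640 Ω = 1.022e+04∠-70.6° Ω.
Step 4 — Power factor: PF = cos(φ) = Re(Z)/|Z| = 3390/1.022e+04 = 0.3317.
Step 5 — Type: Im(Z) = -9640 ⇒ leading (phase φ = -70.6°).

PF = 0.3317 (leading, φ = -70.6°)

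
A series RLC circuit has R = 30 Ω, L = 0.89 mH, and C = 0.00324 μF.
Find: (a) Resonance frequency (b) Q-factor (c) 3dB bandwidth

Step 1 — Resonance: ω₀ = 1/√(LC) = 1/√(0.00089·3.24e-09) = 5.889e+05 rad/s.
Step 2 — f₀ = ω₀/(2π) = 9.372e+04 Hz.
Step 3 — Series Q: Q = ω₀L/R = 5.889e+05·0.00089/30 = 17.47.
Step 4 — Bandwidth: Δω = ω₀/Q = 3.371e+04 rad/s; BW = Δω/(2π) = 5365 Hz.

(a) f₀ = 9.372e+04 Hz  (b) Q = 17.47  (c) BW = 5365 Hz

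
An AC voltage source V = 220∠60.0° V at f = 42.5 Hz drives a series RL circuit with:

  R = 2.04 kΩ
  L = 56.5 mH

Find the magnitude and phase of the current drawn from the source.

Step 1 — Angular frequency: ω = 2π·f = 2π·42.5 = 267 rad/s.
Step 2 — Component impedances:
  R: Z = R = 2040 Ω
  L: Z = jωL = j·267·0.0565 = 0 + j15.09 Ω
Step 3 — Series combination: Z_total = R + L = 2040 + j15.09 Ω = 2040∠0.4° Ω.
Step 4 — Source phasor: V = 220∠60.0° V = 110 + j190.5 V.
Step 5 — Ohm's law: I = V / Z_total = (110 + j190.5) / (2040 + j15.09) = 0.05461 + j0.09299 A.
Step 6 — Convert to polar: |I| = 0.1078 A, ∠I = 59.6°.

I = 0.1078∠59.6° A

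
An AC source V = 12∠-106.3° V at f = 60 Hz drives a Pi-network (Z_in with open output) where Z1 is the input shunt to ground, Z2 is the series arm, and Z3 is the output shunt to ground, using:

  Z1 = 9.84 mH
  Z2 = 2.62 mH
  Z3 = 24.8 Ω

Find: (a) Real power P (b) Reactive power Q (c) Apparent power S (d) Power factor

Step 1 — Angular frequency: ω = 2π·f = 2π·60 = 377 rad/s.
Step 2 — Component impedances:
  Z1: Z = jωL = j·377·0.00984 = 0 + j3.71 Ω
  Z2: Z = jωL = j·377·0.00262 = 0 + j0.9877 Ω
  Z3: Z = R = 24.8 Ω
Step 3 — With open output, the series arm Z2 and the output shunt Z3 appear in series to ground: Z2 + Z3 = 24.8 + j0.9877 Ω.
Step 4 — Parallel with input shunt Z1: Z_in = Z1 || (Z2 + Z3) = 0.5357 + j3.608 Ω = 3.648∠81.6° Ω.
Step 5 — Source phasor: V = 12∠-106.3° V = -3.368 - j11.52 V.
Step 6 — Current: I = V / Z = -3.259 + j0.4496 A = 3.29∠172.1° A.
Step 7 — Complex power: S = V·I* = 5.797 + j39.05 VA.
Step 8 — Real power: P = Re(S) = 5.797 W.
Step 9 — Reactive power: Q = Im(S) = 39.05 VAR.
Step 10 — Apparent power: |S| = 39.48 VA.
Step 11 — Power factor: PF = P/|S| = 0.1469 (lagging).

(a) P = 5.797 W  (b) Q = 39.05 VAR  (c) S = 39.48 VA  (d) PF = 0.1469 (lagging)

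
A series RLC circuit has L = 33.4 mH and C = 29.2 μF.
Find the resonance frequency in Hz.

Step 1 — Resonance condition Im(Z)=0 gives ω₀ = 1/√(LC).
Step 2 — ω₀ = 1/√(0.0334·2.92e-05) = 1013 rad/s.
Step 3 — f₀ = ω₀/(2π) = 161.2 Hz.

f₀ = 161.2 Hz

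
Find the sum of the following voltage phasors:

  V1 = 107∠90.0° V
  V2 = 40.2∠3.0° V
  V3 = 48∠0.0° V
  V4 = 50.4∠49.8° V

Step 1 — Convert each phasor to rectangular form:
  V1 = 107·(cos(90.0°) + j·sin(90.0°)) = 0 + j107 V
  V2 = 40.2·(cos(3.0°) + j·sin(3.0°)) = 40.14 + j2.104 V
  V3 = 48·(cos(0.0°) + j·sin(0.0°)) = 48 V
  V4 = 50.4·(cos(49.8°) + j·sin(49.8°)) = 32.53 + j38.5 V
Step 2 — Sum components: V_total = 120.7 + j147.6 V.
Step 3 — Convert to polar: |V_total| = 190.7 V, ∠V_total = 50.7°.

V_total = 190.7∠50.7° V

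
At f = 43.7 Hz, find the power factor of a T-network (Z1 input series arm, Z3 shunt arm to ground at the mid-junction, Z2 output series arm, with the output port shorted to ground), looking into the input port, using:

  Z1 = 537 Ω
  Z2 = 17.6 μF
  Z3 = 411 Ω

Step 1 — Angular frequency: ω = 2π·f = 2π·43.7 = 274.6 rad/s.
Step 2 — Component impedances:
  Z1: Z = R = 537 Ω
  Z2: Z = 1/(jωC) = -j/(ω·C) = 0 - j206.9 Ω
  Z3: Z = R = 411 Ω
Step 3 — With the output port shorted to ground, the output series arm Z2 runs from the junction to ground; the shunt arm Z3 also runs from the junction to ground. They appear in parallel: Z3 || Z2 = 83.12 - j165.1 Ω.
Step 4 — Series with input arm Z1: Z_in = Z1 + (Z3 || Z2) = 620.1 - j165.1 Ω = 641.7∠-14.9° Ω.
Step 5 — Power factor: PF = cos(φ) = Re(Z)/|Z| = 620.1/641.7 = 0.9663.
Step 6 — Type: Im(Z) = -165.1 ⇒ leading (phase φ = -14.9°).

PF = 0.9663 (leading, φ = -14.9°)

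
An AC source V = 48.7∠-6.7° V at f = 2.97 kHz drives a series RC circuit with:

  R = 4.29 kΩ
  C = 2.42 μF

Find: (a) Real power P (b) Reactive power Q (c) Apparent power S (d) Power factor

Step 1 — Angular frequency: ω = 2π·f = 2π·2970 = 1.866e+04 rad/s.
Step 2 — Component impedances:
  R: Z = R = 4290 Ω
  C: Z = 1/(jωC) = -j/(ω·C) = 0 - j22.14 Ω
Step 3 — Series combination: Z_total = R + C = 4290 - j22.14 Ω = 4290∠-0.3° Ω.
Step 4 — Source phasor: V = 48.7∠-6.7° V = 48.37 - j5.682 V.
Step 5 — Current: I = V / Z = 0.01128 - j0.001266 A = 0.01135∠-6.4° A.
Step 6 — Complex power: S = V·I* = 0.5528 - j0.002854 VA.
Step 7 — Real power: P = Re(S) = 0.5528 W.
Step 8 — Reactive power: Q = Im(S) = -0.002854 VAR.
Step 9 — Apparent power: |S| = 0.5528 VA.
Step 10 — Power factor: PF = P/|S| = 1 (leading).

(a) P = 0.5528 W  (b) Q = -0.002854 VAR  (c) S = 0.5528 VA  (d) PF = 1 (leading)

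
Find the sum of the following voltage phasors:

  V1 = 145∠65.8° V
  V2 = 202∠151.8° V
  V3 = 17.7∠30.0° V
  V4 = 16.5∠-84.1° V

Step 1 — Convert each phasor to rectangular form:
  V1 = 145·(cos(65.8°) + j·sin(65.8°)) = 59.44 + j132.3 V
  V2 = 202·(cos(151.8°) + j·sin(151.8°)) = -178 + j95.46 V
  V3 = 17.7·(cos(30.0°) + j·sin(30.0°)) = 15.33 + j8.85 V
  V4 = 16.5·(cos(-84.1°) + j·sin(-84.1°)) = 1.696 - j16.41 V
Step 2 — Sum components: V_total = -101.6 + j220.2 V.
Step 3 — Convert to polar: |V_total| = 242.4 V, ∠V_total = 114.8°.

V_total = 242.4∠114.8° V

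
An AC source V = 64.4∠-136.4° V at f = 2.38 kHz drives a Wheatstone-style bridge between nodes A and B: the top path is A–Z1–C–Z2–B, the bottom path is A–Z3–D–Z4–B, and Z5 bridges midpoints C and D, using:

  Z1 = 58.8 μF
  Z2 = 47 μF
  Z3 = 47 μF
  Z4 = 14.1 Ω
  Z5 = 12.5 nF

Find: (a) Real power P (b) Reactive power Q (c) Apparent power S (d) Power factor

Step 1 — Angular frequency: ω = 2π·f = 2π·2380 = 1.495e+04 rad/s.
Step 2 — Component impedances:
  Z1: Z = 1/(jωC) = -j/(ω·C) = 0 - j1.137 Ω
  Z2: Z = 1/(jωC) = -j/(ω·C) = 0 - j1.423 Ω
  Z3: Z = 1/(jωC) = -j/(ω·C) = 0 - j1.423 Ω
  Z4: Z = R = 14.1 Ω
  Z5: Z = 1/(jωC) = -j/(ω·C) = 0 - j5350 Ω
Step 3 — Bridge requires nodal analysis (the Z5 bridge couples midpoints C and D, so the two paths cannot be reduced to a simple series/parallel combination). Setting node B to ground and injecting 1 A at node A, the 3-node admittance system at A, C, D solves to V_A = Z_AB = 0.4303 - j2.438 Ω = 2.476∠-80.0° Ω.
Step 4 — Source phasor: V = 64.4∠-136.4° V = -46.64 - j44.41 V.
Step 5 — Current: I = V / Z = 14.39 - j21.67 A = 26.01∠-56.4° A.
Step 6 — Complex power: S = V·I* = 291.1 - j1650 VA.
Step 7 — Real power: P = Re(S) = 291.1 W.
Step 8 — Reactive power: Q = Im(S) = -1650 VAR.
Step 9 — Apparent power: |S| = 1675 VA.
Step 10 — Power factor: PF = P/|S| = 0.1738 (leading).

(a) P = 291.1 W  (b) Q = -1650 VAR  (c) S = 1675 VA  (d) PF = 0.1738 (leading)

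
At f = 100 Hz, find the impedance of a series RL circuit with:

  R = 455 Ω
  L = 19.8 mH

Step 1 — Angular frequency: ω = 2π·f = 2π·100 = 628.3 rad/s.
Step 2 — Component impedances:
  R: Z = R = 455 Ω
  L: Z = jωL = j·628.3·0.0198 = 0 + j12.44 Ω
Step 3 — Series combination: Z_total = R + L = 455 + j12.44 Ω = 455.2∠1.6° Ω.

Z = 455 + j12.44 Ω = 455.2∠1.6° Ω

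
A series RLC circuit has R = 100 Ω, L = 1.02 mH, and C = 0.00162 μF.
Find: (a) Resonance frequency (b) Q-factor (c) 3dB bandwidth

Step 1 — Resonance condition Im(Z)=0 gives ω₀ = 1/√(LC).
Step 2 — ω₀ = 1/√(0.00102·1.62e-09) = 7.779e+05 rad/s.
Step 3 — f₀ = ω₀/(2π) = 1.238e+05 Hz.
Step 4 — Series Q: Q = ω₀L/R = 7.779e+05·0.00102/100 = 7.935.
Step 5 — 3dB bandwidth: Δω = ω₀/Q = 9.804e+04 rad/s; BW = Δω/(2π) = 1.56e+04 Hz.

(a) f₀ = 1.238e+05 Hz  (b) Q = 7.935  (c) BW = 1.56e+04 Hz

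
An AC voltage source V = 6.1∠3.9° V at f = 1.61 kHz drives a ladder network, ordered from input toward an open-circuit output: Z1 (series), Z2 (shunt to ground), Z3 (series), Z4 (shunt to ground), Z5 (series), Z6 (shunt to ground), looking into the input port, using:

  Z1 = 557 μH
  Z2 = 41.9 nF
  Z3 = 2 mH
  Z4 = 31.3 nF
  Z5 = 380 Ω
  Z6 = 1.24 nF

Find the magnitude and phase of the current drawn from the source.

Step 1 — Angular frequency: ω = 2π·f = 2π·1610 = 1.012e+04 rad/s.
Step 2 — Component impedances:
  Z1: Z = jωL = j·1.012e+04·0.000557 = 0 + j5.635 Ω
  Z2: Z = 1/(jωC) = -j/(ω·C) = 0 - j2359 Ω
  Z3: Z = jωL = j·1.012e+04·0.002 = 0 + j20.23 Ω
  Z4: Z = 1/(jωC) = -j/(ω·C) = 0 - j3158 Ω
  Z5: Z = R = 380 Ω
  Z6: Z = 1/(jωC) = -j/(ω·C) = 0 - j7.972e+04 Ω
Step 3 — Ladder network (open output): work backward from the far end, alternating series and parallel combinations. Z_in = 0.1062 - j1318 Ω = 1318∠-90.0° Ω.
Step 4 — Source phasor: V = 6.1∠3.9° V = 6.086 + j0.4149 V.
Step 5 — Ohm's law: I = V / Z_total = (6.086 + j0.4149) / (0.1062 - j1318) = -0.0003143 + j0.004616 A.
Step 6 — Convert to polar: |I| = 0.004627 A, ∠I = 93.9°.

I = 0.004627∠93.9° A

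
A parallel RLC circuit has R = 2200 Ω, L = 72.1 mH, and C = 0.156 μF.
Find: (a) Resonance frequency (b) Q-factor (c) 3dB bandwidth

Step 1 — Resonance: ω₀ = 1/√(LC) = 1/√(0.0721·1.56e-07) = 9429 rad/s.
Step 2 — f₀ = ω₀/(2π) = 1501 Hz.
Step 3 — Parallel Q: Q = R/(ω₀L) = 2200/(9429·0.0721) = 3.236.
Step 4 — Bandwidth: Δω = ω₀/Q = 2914 rad/s; BW = Δω/(2π) = 463.7 Hz.

(a) f₀ = 1501 Hz  (b) Q = 3.236  (c) BW = 463.7 Hz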